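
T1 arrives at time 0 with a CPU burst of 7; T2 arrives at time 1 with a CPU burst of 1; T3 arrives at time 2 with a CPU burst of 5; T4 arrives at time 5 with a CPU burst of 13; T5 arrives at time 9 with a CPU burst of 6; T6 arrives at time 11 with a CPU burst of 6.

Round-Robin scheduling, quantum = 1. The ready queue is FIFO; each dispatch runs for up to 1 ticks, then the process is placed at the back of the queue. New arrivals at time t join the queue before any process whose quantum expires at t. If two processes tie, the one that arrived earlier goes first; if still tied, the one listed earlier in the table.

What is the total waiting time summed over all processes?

77

Timeline: | T1 0-1 | T2 1-2 | T1 2-3 | T3 3-4 | T1 4-5 | T3 5-6 | T4 6-7 | T1 7-8 | T3 8-9 | T4 9-10 | T1 10-11 | T5 11-12 | T3 12-13 | T4 13-14 | T6 14-15 | T1 15-16 | T5 16-17 | T3 17-18 | T4 18-19 | T6 19-20 | T1 20-21 | T5 21-22 | T4 22-23 | T6 23-24 | T5 24-25 | T4 25-26 | T6 26-27 | T5 27-28 | T4 28-29 | T6 29-30 | T5 30-31 | T4 31-32 | T6 32-33 | T4 33-38 |
Completion: T1=21  T2=2  T3=18  T4=38  T5=31  T6=33
Turnaround (C−A): T1=21  T2=1  T3=16  T4=33  T5=22  T6=22
Waiting = turnaround − burst: T1=14, T2=0, T3=11, T4=20, T5=16, T6=16
Total waiting = 14 + 0 + 11 + 20 + 16 + 16 = 77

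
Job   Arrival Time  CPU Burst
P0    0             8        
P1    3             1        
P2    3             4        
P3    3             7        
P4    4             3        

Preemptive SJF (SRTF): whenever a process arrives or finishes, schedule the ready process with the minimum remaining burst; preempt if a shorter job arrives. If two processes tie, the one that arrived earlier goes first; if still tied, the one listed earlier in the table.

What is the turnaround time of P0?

Schedule: | P0 0-3 | P1 3-4 | P4 4-7 | P2 7-11 | P0 11-16 | P3 16-23 |
Completion: P0=16  P1=4  P2=11  P3=23  P4=7
Turnaround(P0) = completion − arrival = 16 − 0 = 16

16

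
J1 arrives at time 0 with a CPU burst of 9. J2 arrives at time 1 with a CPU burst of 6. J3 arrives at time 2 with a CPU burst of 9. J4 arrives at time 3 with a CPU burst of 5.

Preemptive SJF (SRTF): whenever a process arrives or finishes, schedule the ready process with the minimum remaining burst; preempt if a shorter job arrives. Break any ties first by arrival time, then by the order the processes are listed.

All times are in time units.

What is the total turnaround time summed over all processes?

Timeline: | J1 0-1 | J2 1-7 | J4 7-12 | J1 12-20 | J3 20-29 |
Completion: J1=20  J2=7  J3=29  J4=12
Turnaround = completion − arrival: J1=20, J2=6, J3=27, J4=9
Total turnaround = 20 + 6 + 27 + 9 = 62

62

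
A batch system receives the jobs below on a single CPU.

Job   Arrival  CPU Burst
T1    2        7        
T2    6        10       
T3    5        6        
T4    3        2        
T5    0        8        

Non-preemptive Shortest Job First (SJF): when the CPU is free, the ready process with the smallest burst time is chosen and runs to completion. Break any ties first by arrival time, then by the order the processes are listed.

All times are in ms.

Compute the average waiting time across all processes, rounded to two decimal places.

Schedule: | T5 0-8 | T4 8-10 | T3 10-16 | T1 16-23 | T2 23-33 |
Completion: T1=23  T2=33  T3=16  T4=10  T5=8
Turnaround (C−A): T1=21  T2=27  T3=11  T4=7  T5=8
Waiting times: T1=14, T2=17, T3=5, T4=5, T5=0
Average waiting = (14+17+5+5+0) / 5 = 41/5 = 8.20

8.20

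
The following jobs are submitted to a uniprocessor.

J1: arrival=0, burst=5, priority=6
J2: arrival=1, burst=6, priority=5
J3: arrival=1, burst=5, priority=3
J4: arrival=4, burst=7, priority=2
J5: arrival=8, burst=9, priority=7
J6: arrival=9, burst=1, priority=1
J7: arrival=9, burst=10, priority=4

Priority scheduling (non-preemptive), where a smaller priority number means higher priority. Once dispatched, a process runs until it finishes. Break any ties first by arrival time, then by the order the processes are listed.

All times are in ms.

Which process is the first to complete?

Gantt: | J1 0-5 | J4 5-12 | J6 12-13 | J3 13-18 | J7 18-28 | J2 28-34 | J5 34-43 |
Completion: J1=5  J2=34  J3=18  J4=12  J5=43  J6=13  J7=28
Finish order: J1 → J4 → J6 → J3 → J7 → J2 → J5

J1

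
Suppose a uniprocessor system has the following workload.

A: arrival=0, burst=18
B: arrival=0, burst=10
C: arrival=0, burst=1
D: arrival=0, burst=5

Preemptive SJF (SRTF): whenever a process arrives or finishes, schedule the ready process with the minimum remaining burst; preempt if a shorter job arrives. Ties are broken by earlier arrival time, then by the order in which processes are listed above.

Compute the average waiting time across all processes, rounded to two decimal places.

5.75

Gantt: | C 0-1 | D 1-6 | B 6-16 | A 16-34 |
Completion: A=34  B=16  C=1  D=6
Turnaround (C−A): A=34  B=16  C=1  D=6
Waiting times: A=16, B=6, C=0, D=1
Average waiting = (16+6+0+1) / 4 = 23/4 = 5.75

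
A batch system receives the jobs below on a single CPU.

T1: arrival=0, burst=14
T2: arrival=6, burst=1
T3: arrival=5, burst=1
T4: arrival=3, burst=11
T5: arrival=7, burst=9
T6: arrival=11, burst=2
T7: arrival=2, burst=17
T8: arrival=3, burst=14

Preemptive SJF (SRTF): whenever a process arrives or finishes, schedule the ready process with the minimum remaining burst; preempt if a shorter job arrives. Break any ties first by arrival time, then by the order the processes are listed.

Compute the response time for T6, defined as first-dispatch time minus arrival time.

Gantt: | T1 0-5 | T3 5-6 | T2 6-7 | T1 7-11 | T6 11-13 | T1 13-18 | T5 18-27 | T4 27-38 | T8 38-52 | T7 52-69 |
Completion: T1=18  T2=7  T3=6  T4=38  T5=27  T6=13  T7=69  T8=52
Turnaround (C−A): T1=18  T2=1  T3=1  T4=35  T5=20  T6=2  T7=67  T8=49
Response(T6) = first start − arrival = 11 − 11 = 0

0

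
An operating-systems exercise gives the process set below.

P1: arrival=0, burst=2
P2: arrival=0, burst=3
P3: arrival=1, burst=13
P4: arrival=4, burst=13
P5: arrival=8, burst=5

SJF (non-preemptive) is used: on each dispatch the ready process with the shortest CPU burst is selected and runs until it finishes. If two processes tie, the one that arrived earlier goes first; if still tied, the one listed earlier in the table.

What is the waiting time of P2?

Timeline: | P1 0-2 | P2 2-5 | P3 5-18 | P5 18-23 | P4 23-36 |
Completion: P1=2  P2=5  P3=18  P4=36  P5=23
Turnaround (C−A): P1=2  P2=5  P3=17  P4=32  P5=15
Waiting(P2) = turnaround − burst = 5 − 3 = 2

2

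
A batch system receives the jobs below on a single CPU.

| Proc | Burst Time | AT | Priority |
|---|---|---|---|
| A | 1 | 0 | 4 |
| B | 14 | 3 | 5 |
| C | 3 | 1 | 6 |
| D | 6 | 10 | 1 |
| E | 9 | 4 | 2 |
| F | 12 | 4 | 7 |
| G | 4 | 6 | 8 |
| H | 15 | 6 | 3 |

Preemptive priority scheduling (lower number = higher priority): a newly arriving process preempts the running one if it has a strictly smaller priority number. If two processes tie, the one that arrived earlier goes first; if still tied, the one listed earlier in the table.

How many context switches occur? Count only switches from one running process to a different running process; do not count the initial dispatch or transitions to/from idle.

10

Schedule: | A 0-1 | C 1-3 | B 3-4 | E 4-10 | D 10-16 | E 16-19 | H 19-34 | B 34-47 | C 47-48 | F 48-60 | G 60-64 |
Completion: A=1  B=47  C=48  D=16  E=19  F=60  G=64  H=34
Turnaround (C−A): A=1  B=44  C=47  D=6  E=15  F=56  G=58  H=28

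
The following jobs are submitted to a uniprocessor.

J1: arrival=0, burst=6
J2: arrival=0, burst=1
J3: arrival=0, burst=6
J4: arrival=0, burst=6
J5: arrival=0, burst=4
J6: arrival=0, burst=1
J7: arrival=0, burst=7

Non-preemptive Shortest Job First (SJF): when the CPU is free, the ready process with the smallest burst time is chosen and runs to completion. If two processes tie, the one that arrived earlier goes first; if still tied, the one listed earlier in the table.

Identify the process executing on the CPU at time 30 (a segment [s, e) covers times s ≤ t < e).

J7

Timeline: | J2 0-1 | J6 1-2 | J5 2-6 | J1 6-12 | J3 12-18 | J4 18-24 | J7 24-31 |
Completion: J1=12  J2=1  J3=18  J4=24  J5=6  J6=2  J7=31
Turnaround (C−A): J1=12  J2=1  J3=18  J4=24  J5=6  J6=2  J7=31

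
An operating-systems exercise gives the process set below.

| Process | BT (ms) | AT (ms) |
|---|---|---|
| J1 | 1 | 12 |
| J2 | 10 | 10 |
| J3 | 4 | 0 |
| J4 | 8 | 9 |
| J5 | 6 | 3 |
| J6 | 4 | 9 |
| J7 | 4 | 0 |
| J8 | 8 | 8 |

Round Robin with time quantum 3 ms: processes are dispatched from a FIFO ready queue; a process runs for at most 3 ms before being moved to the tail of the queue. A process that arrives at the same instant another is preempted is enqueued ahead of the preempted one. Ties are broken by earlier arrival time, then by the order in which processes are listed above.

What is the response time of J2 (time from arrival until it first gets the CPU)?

Timeline: | J3 0-3 | J7 3-6 | J5 6-9 | J3 9-10 | J7 10-11 | J8 11-14 | J4 14-17 | J6 17-20 | J5 20-23 | J2 23-26 | J1 26-27 | J8 27-30 | J4 30-33 | J6 33-34 | J2 34-37 | J8 37-39 | J4 39-41 | J2 41-45 |
Completion: J1=27  J2=45  J3=10  J4=41  J5=23  J6=34  J7=11  J8=39
Response(J2) = first start − arrival = 23 − 10 = 13

13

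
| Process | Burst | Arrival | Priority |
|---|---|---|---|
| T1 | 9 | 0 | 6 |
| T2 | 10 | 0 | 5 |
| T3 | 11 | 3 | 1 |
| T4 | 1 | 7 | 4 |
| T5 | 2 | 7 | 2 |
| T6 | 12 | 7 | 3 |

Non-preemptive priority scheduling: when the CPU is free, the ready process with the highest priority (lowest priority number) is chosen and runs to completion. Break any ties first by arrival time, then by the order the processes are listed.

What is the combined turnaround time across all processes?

Timeline: | T2 0-10 | T3 10-21 | T5 21-23 | T6 23-35 | T4 35-36 | T1 36-45 |
Completion: T1=45  T2=10  T3=21  T4=36  T5=23  T6=35
Turnaround (C−A): T1=45  T2=10  T3=18  T4=29  T5=16  T6=28
Turnaround = completion − arrival: T1=45, T2=10, T3=18, T4=29, T5=16, T6=28
Total turnaround = 45 + 10 + 18 + 29 + 16 + 28 = 146

146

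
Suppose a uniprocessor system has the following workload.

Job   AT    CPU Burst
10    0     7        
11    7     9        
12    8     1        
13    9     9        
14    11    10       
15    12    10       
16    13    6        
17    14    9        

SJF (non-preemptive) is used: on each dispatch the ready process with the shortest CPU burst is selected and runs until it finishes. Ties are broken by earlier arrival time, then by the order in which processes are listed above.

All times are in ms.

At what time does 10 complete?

7

Gantt: | 10 0-7 | 11 7-16 | 12 16-17 | 16 17-23 | 13 23-32 | 17 32-41 | 14 41-51 | 15 51-61 |
Completion: 10=7  11=16  12=17  13=32  14=51  15=61  16=23  17=41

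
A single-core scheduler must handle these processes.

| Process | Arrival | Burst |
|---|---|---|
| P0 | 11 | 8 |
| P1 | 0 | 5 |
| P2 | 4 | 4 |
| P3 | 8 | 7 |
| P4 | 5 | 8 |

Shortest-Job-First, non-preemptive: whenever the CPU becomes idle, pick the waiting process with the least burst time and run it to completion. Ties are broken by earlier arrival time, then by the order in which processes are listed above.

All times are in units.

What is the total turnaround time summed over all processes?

58

Schedule: | P1 0-5 | P2 5-9 | P3 9-16 | P4 16-24 | P0 24-32 |
Completion: P0=32  P1=5  P2=9  P3=16  P4=24
Turnaround (C−A): P0=21  P1=5  P2=5  P3=8  P4=19
Turnaround = completion − arrival: P0=21, P1=5, P2=5, P3=8, P4=19
Total turnaround = 21 + 5 + 5 + 8 + 19 = 58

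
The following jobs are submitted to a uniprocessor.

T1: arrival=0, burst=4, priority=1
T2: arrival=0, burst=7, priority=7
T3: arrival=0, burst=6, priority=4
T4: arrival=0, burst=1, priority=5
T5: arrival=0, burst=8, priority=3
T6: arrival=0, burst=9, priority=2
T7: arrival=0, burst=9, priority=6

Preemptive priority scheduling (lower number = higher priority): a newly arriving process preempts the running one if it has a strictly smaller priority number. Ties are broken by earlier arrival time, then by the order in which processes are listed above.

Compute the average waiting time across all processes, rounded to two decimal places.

Timeline: | T1 0-4 | T6 4-13 | T5 13-21 | T3 21-27 | T4 27-28 | T7 28-37 | T2 37-44 |
Completion: T1=4  T2=44  T3=27  T4=28  T5=21  T6=13  T7=37
Waiting times: T1=0, T2=37, T3=21, T4=27, T5=13, T6=4, T7=28
Average waiting = (0+37+21+27+13+4+28) / 7 = 130/7 = 18.57

18.57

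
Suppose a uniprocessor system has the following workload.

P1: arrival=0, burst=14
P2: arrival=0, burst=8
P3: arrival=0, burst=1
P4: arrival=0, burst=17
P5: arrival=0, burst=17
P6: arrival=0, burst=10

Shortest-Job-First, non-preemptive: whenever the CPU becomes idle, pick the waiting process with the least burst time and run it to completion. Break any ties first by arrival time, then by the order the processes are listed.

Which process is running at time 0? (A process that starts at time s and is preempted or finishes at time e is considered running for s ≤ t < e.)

Timeline: | P3 0-1 | P2 1-9 | P6 9-19 | P1 19-33 | P4 33-50 | P5 50-67 |
Completion: P1=33  P2=9  P3=1  P4=50  P5=67  P6=19

P3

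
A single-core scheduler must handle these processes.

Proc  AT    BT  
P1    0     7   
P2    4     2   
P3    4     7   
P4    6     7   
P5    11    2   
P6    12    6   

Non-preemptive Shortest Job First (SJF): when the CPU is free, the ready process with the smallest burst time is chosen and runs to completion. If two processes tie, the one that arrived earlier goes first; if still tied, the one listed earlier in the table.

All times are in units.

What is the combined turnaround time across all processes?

68

Schedule: | P1 0-7 | P2 7-9 | P3 9-16 | P5 16-18 | P6 18-24 | P4 24-31 |
Completion: P1=7  P2=9  P3=16  P4=31  P5=18  P6=24
Turnaround (C−A): P1=7  P2=5  P3=12  P4=25  P5=7  P6=12
Turnaround = completion − arrival: P1=7, P2=5, P3=12, P4=25, P5=7, P6=12
Total turnaround = 7 + 5 + 12 + 25 + 7 + 12 = 68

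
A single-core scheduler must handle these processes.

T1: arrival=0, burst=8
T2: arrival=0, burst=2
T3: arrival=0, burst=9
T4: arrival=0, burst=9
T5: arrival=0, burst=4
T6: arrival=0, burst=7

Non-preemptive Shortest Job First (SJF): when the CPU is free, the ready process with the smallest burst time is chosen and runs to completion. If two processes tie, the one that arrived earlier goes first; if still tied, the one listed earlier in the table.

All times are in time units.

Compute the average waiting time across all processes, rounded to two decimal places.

12.00

Timeline: | T2 0-2 | T5 2-6 | T6 6-13 | T1 13-21 | T3 21-30 | T4 30-39 |
Completion: T1=21  T2=2  T3=30  T4=39  T5=6  T6=13
Turnaround (C−A): T1=21  T2=2  T3=30  T4=39  T5=6  T6=13
Waiting times: T1=13, T2=0, T3=21, T4=30, T5=2, T6=6
Average waiting = (13+0+21+30+2+6) / 6 = 72/6 = 12.00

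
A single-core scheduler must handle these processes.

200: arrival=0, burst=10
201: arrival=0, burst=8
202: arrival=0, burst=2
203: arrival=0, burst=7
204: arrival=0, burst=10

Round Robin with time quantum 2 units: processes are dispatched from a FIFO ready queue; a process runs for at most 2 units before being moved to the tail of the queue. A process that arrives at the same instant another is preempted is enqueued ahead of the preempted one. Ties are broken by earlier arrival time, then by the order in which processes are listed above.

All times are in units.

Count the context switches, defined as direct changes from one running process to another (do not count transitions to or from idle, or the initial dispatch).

Timeline: | 200 0-2 | 201 2-4 | 202 4-6 | 203 6-8 | 204 8-10 | 200 10-12 | 201 12-14 | 203 14-16 | 204 16-18 | 200 18-20 | 201 20-22 | 203 22-24 | 204 24-26 | 200 26-28 | 201 28-30 | 203 30-31 | 204 31-33 | 200 33-35 | 204 35-37 |
Completion: 200=35  201=30  202=6  203=31  204=37
Turnaround (C−A): 200=35  201=30  202=6  203=31  204=37

18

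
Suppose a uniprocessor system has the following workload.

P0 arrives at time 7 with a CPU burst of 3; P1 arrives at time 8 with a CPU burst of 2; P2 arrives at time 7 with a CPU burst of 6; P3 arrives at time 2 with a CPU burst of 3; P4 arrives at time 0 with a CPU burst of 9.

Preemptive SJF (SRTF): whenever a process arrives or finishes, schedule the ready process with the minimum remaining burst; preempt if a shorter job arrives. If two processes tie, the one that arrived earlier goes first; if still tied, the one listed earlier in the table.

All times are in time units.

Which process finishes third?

Schedule: | P4 0-2 | P3 2-5 | P4 5-7 | P0 7-10 | P1 10-12 | P4 12-17 | P2 17-23 |
Completion: P0=10  P1=12  P2=23  P3=5  P4=17
Finish order: P3 → P0 → P1 → P4 → P2

P1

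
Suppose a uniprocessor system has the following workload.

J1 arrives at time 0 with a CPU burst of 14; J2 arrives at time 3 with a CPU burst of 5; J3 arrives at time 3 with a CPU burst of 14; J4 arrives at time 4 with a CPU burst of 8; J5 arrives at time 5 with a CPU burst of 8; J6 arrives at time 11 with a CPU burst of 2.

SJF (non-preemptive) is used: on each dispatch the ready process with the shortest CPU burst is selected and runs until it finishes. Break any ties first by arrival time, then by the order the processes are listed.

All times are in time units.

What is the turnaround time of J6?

5

Gantt: | J1 0-14 | J6 14-16 | J2 16-21 | J4 21-29 | J5 29-37 | J3 37-51 |
Completion: J1=14  J2=21  J3=51  J4=29  J5=37  J6=16
Turnaround(J6) = completion − arrival = 16 − 11 = 5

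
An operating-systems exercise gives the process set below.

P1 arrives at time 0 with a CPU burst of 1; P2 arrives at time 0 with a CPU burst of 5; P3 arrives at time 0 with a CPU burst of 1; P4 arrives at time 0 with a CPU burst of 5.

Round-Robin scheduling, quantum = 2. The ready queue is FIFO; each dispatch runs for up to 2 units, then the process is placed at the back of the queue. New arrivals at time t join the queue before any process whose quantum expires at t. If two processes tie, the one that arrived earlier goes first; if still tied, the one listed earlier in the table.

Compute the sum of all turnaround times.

Timeline: | P1 0-1 | P2 1-3 | P3 3-4 | P4 4-6 | P2 6-8 | P4 8-10 | P2 10-11 | P4 11-12 |
Completion: P1=1  P2=11  P3=4  P4=12
Turnaround = completion − arrival: P1=1, P2=11, P3=4, P4=12
Total turnaround = 1 + 11 + 4 + 12 = 28

28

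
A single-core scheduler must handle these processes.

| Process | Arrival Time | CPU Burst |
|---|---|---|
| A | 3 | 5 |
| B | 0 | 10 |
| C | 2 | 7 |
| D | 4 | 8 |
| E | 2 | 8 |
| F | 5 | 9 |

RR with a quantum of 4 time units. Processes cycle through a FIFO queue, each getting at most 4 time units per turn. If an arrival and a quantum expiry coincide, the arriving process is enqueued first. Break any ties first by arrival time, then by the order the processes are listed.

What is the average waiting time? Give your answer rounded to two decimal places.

28.00

Timeline: | B 0-4 | C 4-8 | E 8-12 | A 12-16 | D 16-20 | B 20-24 | F 24-28 | C 28-31 | E 31-35 | A 35-36 | D 36-40 | B 40-42 | F 42-47 |
Completion: A=36  B=42  C=31  D=40  E=35  F=47
Waiting times: A=28, B=32, C=22, D=28, E=25, F=33
Average waiting = (28+32+22+28+25+33) / 6 = 168/6 = 28.00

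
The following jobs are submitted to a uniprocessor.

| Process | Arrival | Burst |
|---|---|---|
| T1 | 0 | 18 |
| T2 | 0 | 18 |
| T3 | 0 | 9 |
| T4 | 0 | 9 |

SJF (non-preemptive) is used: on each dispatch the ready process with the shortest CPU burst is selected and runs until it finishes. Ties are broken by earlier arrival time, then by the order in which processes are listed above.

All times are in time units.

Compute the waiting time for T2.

36

Gantt: | T3 0-9 | T4 9-18 | T1 18-36 | T2 36-54 |
Completion: T1=36  T2=54  T3=9  T4=18
Turnaround (C−A): T1=36  T2=54  T3=9  T4=18
Waiting(T2) = turnaround − burst = 54 − 18 = 36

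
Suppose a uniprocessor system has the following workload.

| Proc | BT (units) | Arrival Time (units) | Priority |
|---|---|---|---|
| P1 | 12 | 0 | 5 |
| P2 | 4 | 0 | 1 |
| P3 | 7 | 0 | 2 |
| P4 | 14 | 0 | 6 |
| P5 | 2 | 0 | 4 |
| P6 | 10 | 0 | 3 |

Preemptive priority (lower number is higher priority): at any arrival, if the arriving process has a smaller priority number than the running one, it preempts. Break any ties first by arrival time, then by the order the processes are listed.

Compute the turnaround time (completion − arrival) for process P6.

21

Gantt: | P2 0-4 | P3 4-11 | P6 11-21 | P5 21-23 | P1 23-35 | P4 35-49 |
Completion: P1=35  P2=4  P3=11  P4=49  P5=23  P6=21
Turnaround(P6) = completion − arrival = 21 − 0 = 21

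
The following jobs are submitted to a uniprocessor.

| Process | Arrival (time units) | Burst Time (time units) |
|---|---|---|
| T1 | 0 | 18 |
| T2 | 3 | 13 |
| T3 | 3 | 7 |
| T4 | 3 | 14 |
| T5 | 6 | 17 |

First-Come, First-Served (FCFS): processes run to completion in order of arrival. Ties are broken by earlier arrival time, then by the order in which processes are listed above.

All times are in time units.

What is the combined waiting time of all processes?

Timeline: | T1 0-18 | T2 18-31 | T3 31-38 | T4 38-52 | T5 52-69 |
Completion: T1=18  T2=31  T3=38  T4=52  T5=69
Turnaround (C−A): T1=18  T2=28  T3=35  T4=49  T5=63
Waiting = turnaround − burst: T1=0, T2=15, T3=28, T4=35, T5=46
Total waiting = 0 + 15 + 28 + 35 + 46 = 124

124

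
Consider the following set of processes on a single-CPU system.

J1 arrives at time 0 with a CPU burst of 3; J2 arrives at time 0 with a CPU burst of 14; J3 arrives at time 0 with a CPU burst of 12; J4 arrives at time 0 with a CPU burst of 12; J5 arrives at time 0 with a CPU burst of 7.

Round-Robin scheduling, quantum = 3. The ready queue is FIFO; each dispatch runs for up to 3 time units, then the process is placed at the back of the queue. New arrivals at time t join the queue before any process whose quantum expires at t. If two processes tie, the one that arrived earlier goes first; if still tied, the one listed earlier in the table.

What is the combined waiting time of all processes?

Gantt: | J1 0-3 | J2 3-6 | J3 6-9 | J4 9-12 | J5 12-15 | J2 15-18 | J3 18-21 | J4 21-24 | J5 24-27 | J2 27-30 | J3 30-33 | J4 33-36 | J5 36-37 | J2 37-40 | J3 40-43 | J4 43-46 | J2 46-48 |
Completion: J1=3  J2=48  J3=43  J4=46  J5=37
Waiting = turnaround − burst: J1=0, J2=34, J3=31, J4=34, J5=30
Total waiting = 0 + 34 + 31 + 34 + 30 = 129

129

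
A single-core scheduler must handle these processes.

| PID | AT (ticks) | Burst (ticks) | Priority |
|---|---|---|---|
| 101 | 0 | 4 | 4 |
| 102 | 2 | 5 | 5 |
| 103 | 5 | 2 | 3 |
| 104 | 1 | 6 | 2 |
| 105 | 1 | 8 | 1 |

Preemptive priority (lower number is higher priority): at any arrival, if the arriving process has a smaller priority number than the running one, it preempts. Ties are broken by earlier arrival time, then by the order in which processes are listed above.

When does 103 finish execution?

Gantt: | 101 0-1 | 105 1-9 | 104 9-15 | 103 15-17 | 101 17-20 | 102 20-25 |
Completion: 101=20  102=25  103=17  104=15  105=9
Turnaround (C−A): 101=20  102=23  103=12  104=14  105=8

17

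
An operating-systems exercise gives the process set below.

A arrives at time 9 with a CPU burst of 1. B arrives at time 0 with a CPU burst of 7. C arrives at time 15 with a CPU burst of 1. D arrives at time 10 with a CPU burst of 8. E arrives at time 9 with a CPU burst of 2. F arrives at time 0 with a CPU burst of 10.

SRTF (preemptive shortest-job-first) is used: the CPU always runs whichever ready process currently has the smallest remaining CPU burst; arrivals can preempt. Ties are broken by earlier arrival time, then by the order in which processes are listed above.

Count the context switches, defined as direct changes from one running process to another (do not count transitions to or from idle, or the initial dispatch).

Schedule: | B 0-7 | F 7-9 | A 9-10 | E 10-12 | F 12-15 | C 15-16 | F 16-21 | D 21-29 |
Completion: A=10  B=7  C=16  D=29  E=12  F=21

7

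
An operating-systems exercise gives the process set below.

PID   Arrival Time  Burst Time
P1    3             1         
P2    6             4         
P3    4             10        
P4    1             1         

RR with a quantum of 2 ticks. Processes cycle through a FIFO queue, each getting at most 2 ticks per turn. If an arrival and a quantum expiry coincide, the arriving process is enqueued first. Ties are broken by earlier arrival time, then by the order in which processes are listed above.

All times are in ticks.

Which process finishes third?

P2

Gantt: | idle 0-1 | P4 1-2 | idle 2-3 | P1 3-4 | P3 4-6 | P2 6-8 | P3 8-10 | P2 10-12 | P3 12-18 |
Completion: P1=4  P2=12  P3=18  P4=2
Finish order: P4 → P1 → P2 → P3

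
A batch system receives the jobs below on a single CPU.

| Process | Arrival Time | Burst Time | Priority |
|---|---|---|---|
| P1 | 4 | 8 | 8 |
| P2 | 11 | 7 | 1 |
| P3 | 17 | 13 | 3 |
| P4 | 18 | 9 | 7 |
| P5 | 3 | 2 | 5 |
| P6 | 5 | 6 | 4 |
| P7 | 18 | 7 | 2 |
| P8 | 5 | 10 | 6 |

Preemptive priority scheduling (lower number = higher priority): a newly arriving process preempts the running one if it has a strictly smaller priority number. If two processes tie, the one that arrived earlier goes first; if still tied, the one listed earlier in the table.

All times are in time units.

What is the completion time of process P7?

25

Timeline: | idle 0-3 | P5 3-5 | P6 5-11 | P2 11-18 | P7 18-25 | P3 25-38 | P8 38-48 | P4 48-57 | P1 57-65 |
Completion: P1=65  P2=18  P3=38  P4=57  P5=5  P6=11  P7=25  P8=48
Turnaround (C−A): P1=61  P2=7  P3=21  P4=39  P5=2  P6=6  P7=7  P8=43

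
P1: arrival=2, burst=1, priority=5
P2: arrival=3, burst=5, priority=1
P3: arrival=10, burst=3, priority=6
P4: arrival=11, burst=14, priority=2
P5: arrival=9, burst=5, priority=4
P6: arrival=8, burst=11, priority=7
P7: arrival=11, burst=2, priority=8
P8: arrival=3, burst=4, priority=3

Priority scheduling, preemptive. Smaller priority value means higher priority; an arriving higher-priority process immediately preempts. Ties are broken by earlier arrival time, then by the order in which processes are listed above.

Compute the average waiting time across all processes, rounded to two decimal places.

Gantt: | idle 0-2 | P1 2-3 | P2 3-8 | P8 8-11 | P4 11-25 | P8 25-26 | P5 26-31 | P3 31-34 | P6 34-45 | P7 45-47 |
Completion: P1=3  P2=8  P3=34  P4=25  P5=31  P6=45  P7=47  P8=26
Turnaround (C−A): P1=1  P2=5  P3=24  P4=14  P5=22  P6=37  P7=36  P8=23
Waiting times: P1=0, P2=0, P3=21, P4=0, P5=17, P6=26, P7=34, P8=19
Average waiting = (0+0+21+0+17+26+34+19) / 8 = 117/8 = 14.63

14.63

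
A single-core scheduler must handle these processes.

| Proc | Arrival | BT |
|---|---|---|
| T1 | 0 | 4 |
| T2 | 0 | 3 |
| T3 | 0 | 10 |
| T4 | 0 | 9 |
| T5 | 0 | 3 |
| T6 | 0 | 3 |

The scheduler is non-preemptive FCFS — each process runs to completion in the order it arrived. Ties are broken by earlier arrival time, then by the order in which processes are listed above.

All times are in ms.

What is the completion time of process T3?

Schedule: | T1 0-4 | T2 4-7 | T3 7-17 | T4 17-26 | T5 26-29 | T6 29-32 |
Completion: T1=4  T2=7  T3=17  T4=26  T5=29  T6=32

17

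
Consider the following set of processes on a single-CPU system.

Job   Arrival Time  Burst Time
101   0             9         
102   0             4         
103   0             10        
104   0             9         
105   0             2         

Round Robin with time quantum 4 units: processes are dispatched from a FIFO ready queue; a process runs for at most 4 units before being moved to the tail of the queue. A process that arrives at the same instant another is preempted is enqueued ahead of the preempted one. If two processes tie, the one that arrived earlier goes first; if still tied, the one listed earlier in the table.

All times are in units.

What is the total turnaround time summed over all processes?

Schedule: | 101 0-4 | 102 4-8 | 103 8-12 | 104 12-16 | 105 16-18 | 101 18-22 | 103 22-26 | 104 26-30 | 101 30-31 | 103 31-33 | 104 33-34 |
Completion: 101=31  102=8  103=33  104=34  105=18
Turnaround = completion − arrival: 101=31, 102=8, 103=33, 104=34, 105=18
Total turnaround = 31 + 8 + 33 + 34 + 18 = 124

124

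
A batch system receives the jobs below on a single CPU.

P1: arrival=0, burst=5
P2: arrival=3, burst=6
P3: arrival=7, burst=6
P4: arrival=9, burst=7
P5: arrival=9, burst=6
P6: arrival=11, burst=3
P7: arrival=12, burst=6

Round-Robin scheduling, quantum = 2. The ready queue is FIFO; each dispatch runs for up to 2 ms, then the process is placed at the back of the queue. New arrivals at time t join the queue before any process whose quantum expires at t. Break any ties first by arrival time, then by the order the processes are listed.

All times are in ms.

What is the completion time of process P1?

Schedule: | P1 0-4 | P2 4-6 | P1 6-7 | P2 7-9 | P3 9-11 | P4 11-13 | P5 13-15 | P2 15-17 | P6 17-19 | P3 19-21 | P7 21-23 | P4 23-25 | P5 25-27 | P6 27-28 | P3 28-30 | P7 30-32 | P4 32-34 | P5 34-36 | P7 36-38 | P4 38-39 |
Completion: P1=7  P2=17  P3=30  P4=39  P5=36  P6=28  P7=38

7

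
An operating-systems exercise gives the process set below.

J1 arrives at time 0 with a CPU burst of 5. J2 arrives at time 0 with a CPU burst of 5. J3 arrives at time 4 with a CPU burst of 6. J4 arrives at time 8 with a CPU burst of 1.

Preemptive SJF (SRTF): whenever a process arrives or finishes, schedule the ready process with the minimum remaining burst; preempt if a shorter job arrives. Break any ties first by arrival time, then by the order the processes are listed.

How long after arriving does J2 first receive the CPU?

5

Schedule: | J1 0-5 | J2 5-8 | J4 8-9 | J2 9-11 | J3 11-17 |
Completion: J1=5  J2=11  J3=17  J4=9
Response(J2) = first start − arrival = 5 − 0 = 5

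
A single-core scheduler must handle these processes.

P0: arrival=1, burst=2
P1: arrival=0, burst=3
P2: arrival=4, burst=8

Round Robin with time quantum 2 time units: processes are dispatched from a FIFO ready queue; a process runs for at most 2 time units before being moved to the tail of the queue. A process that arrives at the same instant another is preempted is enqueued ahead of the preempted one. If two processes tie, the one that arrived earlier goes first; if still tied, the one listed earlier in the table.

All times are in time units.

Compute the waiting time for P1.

Schedule: | P1 0-2 | P0 2-4 | P1 4-5 | P2 5-13 |
Completion: P0=4  P1=5  P2=13
Waiting(P1) = turnaround − burst = 5 − 3 = 2

2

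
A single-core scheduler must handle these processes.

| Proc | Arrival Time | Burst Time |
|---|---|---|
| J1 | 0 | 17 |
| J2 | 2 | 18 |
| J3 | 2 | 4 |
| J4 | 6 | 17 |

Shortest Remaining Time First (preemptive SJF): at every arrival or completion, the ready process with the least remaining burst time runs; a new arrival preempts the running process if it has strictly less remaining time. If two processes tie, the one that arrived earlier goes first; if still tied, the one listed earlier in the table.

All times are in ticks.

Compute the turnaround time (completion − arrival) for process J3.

4

Timeline: | J1 0-2 | J3 2-6 | J1 6-21 | J4 21-38 | J2 38-56 |
Completion: J1=21  J2=56  J3=6  J4=38
Turnaround (C−A): J1=21  J2=54  J3=4  J4=32
Turnaround(J3) = completion − arrival = 6 − 2 = 4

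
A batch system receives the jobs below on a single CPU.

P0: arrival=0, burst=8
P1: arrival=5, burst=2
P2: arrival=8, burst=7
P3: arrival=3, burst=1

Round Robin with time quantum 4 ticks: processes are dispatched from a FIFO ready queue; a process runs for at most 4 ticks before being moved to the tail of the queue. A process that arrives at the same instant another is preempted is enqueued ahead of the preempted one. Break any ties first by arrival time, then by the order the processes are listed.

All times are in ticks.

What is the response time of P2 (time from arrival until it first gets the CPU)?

Gantt: | P0 0-4 | P3 4-5 | P0 5-9 | P1 9-11 | P2 11-18 |
Completion: P0=9  P1=11  P2=18  P3=5
Response(P2) = first start − arrival = 11 − 8 = 3

3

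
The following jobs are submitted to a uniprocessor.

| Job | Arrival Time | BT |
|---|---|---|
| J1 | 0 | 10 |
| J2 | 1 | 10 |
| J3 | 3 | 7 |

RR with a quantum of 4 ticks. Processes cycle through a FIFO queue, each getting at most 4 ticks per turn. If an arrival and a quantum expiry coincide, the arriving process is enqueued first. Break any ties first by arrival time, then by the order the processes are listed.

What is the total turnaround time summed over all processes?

Schedule: | J1 0-4 | J2 4-8 | J3 8-12 | J1 12-16 | J2 16-20 | J3 20-23 | J1 23-25 | J2 25-27 |
Completion: J1=25  J2=27  J3=23
Turnaround (C−A): J1=25  J2=26  J3=20
Turnaround = completion − arrival: J1=25, J2=26, J3=20
Total turnaround = 25 + 26 + 20 = 71

71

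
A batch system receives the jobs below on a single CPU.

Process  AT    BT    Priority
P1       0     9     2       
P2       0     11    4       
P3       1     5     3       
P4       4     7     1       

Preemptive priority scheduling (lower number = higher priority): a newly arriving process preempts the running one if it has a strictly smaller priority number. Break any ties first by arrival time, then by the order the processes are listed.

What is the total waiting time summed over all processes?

Timeline: | P1 0-4 | P4 4-11 | P1 11-16 | P3 16-21 | P2 21-32 |
Completion: P1=16  P2=32  P3=21  P4=11
Turnaround (C−A): P1=16  P2=32  P3=20  P4=7
Waiting = turnaround − burst: P1=7, P2=21, P3=15, P4=0
Total waiting = 7 + 21 + 15 + 0 = 43

43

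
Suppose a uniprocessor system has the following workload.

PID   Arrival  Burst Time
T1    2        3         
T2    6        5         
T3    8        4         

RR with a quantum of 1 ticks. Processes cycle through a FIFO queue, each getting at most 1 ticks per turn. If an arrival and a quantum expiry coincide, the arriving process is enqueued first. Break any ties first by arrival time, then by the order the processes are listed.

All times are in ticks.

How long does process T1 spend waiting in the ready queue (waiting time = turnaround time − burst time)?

Gantt: | idle 0-2 | T1 2-5 | idle 5-6 | T2 6-8 | T3 8-9 | T2 9-10 | T3 10-11 | T2 11-12 | T3 12-13 | T2 13-14 | T3 14-15 |
Completion: T1=5  T2=14  T3=15
Waiting(T1) = turnaround − burst = 3 − 3 = 0

0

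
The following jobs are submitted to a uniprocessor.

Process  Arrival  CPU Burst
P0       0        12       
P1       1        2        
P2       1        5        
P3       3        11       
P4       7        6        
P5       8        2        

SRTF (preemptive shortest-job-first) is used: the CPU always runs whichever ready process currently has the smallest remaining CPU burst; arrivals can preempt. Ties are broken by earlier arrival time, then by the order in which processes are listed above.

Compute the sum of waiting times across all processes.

Gantt: | P0 0-1 | P1 1-3 | P2 3-8 | P5 8-10 | P4 10-16 | P0 16-27 | P3 27-38 |
Completion: P0=27  P1=3  P2=8  P3=38  P4=16  P5=10
Turnaround (C−A): P0=27  P1=2  P2=7  P3=35  P4=9  P5=2
Waiting = turnaround − burst: P0=15, P1=0, P2=2, P3=24, P4=3, P5=0
Total waiting = 15 + 0 + 2 + 24 + 3 + 0 = 44

44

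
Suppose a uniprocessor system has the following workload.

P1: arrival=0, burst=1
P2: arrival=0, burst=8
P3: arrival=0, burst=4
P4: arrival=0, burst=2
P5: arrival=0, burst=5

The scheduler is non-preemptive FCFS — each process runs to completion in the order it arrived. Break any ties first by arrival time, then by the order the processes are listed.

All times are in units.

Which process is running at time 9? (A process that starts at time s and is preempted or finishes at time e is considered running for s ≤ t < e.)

P3

Gantt: | P1 0-1 | P2 1-9 | P3 9-13 | P4 13-15 | P5 15-20 |
Completion: P1=1  P2=9  P3=13  P4=15  P5=20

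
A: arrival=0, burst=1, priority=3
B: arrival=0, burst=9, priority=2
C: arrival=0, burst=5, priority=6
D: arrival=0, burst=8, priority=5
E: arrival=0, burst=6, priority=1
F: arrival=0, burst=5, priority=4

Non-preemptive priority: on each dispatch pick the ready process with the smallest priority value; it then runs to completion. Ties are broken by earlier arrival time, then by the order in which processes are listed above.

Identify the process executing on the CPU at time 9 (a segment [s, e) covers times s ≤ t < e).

B

Timeline: | E 0-6 | B 6-15 | A 15-16 | F 16-21 | D 21-29 | C 29-34 |
Completion: A=16  B=15  C=34  D=29  E=6  F=21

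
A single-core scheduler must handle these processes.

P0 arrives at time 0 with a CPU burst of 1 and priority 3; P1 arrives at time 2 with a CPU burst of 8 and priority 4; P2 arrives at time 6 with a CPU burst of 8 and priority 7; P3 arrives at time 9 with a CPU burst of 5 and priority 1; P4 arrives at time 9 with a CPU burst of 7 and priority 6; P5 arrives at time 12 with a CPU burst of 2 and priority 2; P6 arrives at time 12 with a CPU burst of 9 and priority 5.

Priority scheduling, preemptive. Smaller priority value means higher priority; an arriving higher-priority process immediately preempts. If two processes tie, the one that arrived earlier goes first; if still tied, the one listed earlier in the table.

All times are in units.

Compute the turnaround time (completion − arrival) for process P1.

Gantt: | P0 0-1 | idle 1-2 | P1 2-9 | P3 9-14 | P5 14-16 | P1 16-17 | P6 17-26 | P4 26-33 | P2 33-41 |
Completion: P0=1  P1=17  P2=41  P3=14  P4=33  P5=16  P6=26
Turnaround (C−A): P0=1  P1=15  P2=35  P3=5  P4=24  P5=4  P6=14
Turnaround(P1) = completion − arrival = 17 − 2 = 15

15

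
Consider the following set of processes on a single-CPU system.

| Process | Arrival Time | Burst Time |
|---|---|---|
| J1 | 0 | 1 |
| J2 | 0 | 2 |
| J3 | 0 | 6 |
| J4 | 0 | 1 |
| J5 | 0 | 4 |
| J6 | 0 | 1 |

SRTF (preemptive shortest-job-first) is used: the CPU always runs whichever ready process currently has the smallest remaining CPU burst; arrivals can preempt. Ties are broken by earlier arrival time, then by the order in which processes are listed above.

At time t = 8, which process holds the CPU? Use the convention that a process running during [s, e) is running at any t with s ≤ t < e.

Gantt: | J1 0-1 | J4 1-2 | J6 2-3 | J2 3-5 | J5 5-9 | J3 9-15 |
Completion: J1=1  J2=5  J3=15  J4=2  J5=9  J6=3
Turnaround (C−A): J1=1  J2=5  J3=15  J4=2  J5=9  J6=3

J5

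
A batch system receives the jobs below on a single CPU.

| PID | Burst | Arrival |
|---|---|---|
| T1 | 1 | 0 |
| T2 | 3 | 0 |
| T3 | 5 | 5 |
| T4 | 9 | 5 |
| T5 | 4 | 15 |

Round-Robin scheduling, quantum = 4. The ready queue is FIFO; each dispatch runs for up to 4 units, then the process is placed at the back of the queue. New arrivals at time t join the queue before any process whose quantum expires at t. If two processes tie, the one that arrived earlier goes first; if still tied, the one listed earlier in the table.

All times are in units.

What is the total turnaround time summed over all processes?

Schedule: | T1 0-1 | T2 1-4 | idle 4-5 | T3 5-9 | T4 9-13 | T3 13-14 | T4 14-18 | T5 18-22 | T4 22-23 |
Completion: T1=1  T2=4  T3=14  T4=23  T5=22
Turnaround = completion − arrival: T1=1, T2=4, T3=9, T4=18, T5=7
Total turnaround = 1 + 4 + 9 + 18 + 7 = 39

39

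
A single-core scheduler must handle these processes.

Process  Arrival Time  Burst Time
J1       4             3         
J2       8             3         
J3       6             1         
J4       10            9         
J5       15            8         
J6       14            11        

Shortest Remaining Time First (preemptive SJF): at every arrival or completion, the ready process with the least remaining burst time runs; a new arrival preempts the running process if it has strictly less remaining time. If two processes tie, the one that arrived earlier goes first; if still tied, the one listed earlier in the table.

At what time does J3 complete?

Timeline: | idle 0-4 | J1 4-7 | J3 7-8 | J2 8-11 | J4 11-20 | J5 20-28 | J6 28-39 |
Completion: J1=7  J2=11  J3=8  J4=20  J5=28  J6=39
Turnaround (C−A): J1=3  J2=3  J3=2  J4=10  J5=13  J6=25

8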